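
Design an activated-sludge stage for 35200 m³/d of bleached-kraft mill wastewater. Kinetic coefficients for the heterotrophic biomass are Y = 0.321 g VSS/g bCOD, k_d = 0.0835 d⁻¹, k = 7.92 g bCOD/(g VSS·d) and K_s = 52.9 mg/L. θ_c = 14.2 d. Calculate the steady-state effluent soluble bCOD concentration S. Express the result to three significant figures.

For a completely mixed reactor with recycle the Lawrence–McCarty relation gives S = K_s·(1 + k_d·θ_c) / [θ_c·(Y·k − k_d) − 1] = 52.9 × (1 + 0.0835 × 14.2) / [14.2 × (0.321 × 7.92 − 0.0835) − 1] = 115.6 / 33.92 = 3.409 mg/L.

S ≈ 3.41 mg/L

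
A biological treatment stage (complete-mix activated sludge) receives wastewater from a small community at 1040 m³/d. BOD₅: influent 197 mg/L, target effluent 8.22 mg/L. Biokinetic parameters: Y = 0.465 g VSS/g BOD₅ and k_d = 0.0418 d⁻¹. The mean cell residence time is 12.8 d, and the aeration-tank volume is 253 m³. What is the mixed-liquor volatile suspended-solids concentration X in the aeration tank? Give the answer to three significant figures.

X ≈ 3010 mg/L

From V·X·(1 + k_d·θ_c) = Y·Q·(S₀ − S)·θ_c: X = 0.465 × 1040 × (197 − 8.22) × 12.8 / [253 × (1 + 0.0418 × 12.8)] = 3009 mg/L.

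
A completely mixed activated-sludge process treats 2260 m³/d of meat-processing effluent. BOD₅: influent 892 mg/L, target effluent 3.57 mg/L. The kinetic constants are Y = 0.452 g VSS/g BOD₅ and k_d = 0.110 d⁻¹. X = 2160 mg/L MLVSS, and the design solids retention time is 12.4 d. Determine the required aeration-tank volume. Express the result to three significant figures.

V ≈ 2200 m³

Steady-state biomass mass balance: V·X·(1 + k_d·θ_c) = Y·Q·(S₀ − S)·θ_c, so V = 0.452 × 2260 × (892 − 3.57) × 12.4 / [2160 × (1 + 0.110 × 12.4)] = 1.13×10^7 / 5106 = 2204 m³.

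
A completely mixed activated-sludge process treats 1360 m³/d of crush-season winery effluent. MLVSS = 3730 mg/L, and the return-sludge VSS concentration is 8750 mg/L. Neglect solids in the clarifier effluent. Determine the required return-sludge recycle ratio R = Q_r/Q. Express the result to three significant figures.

R ≈ 0.743

Solids balance on the clarifier gives (1+R)X = R·X_r, so R = X/(X_r − X) = 3730 / (8750 − 3730) = 0.7430.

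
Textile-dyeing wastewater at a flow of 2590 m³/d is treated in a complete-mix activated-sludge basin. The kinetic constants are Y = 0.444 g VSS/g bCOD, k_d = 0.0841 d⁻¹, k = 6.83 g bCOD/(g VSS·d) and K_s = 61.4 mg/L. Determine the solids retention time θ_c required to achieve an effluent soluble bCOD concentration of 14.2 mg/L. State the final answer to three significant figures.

θ_c ≈ 2.06 d

At the target effluent, Y k S/(K_s+S) = 0.444×6.83×14.2/75.60 = 0.5696 d⁻¹.
Then 1/θ_c = μ − k_d = 0.5696 − 0.0841 = 0.4855 d⁻¹, giving θ_c = 2.060 d.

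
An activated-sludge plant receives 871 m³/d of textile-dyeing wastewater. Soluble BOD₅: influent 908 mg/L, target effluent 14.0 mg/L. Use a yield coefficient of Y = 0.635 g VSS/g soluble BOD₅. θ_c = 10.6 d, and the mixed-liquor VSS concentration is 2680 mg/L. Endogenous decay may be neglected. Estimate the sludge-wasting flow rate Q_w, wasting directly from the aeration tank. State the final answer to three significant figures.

With k_d = 0 the design equation reduces to V = Y Q (S₀−S) θ_c / X = 0.635 × 871 × (908 − 14.0) × 10.6 / 2680 = 1956 m³.
With mixed-liquor wasting, θ_c = V/Q_w, so Q_w = V/θ_c = 1956/10.6 = 184.5 m³/d.

Q_w ≈ 184 m³/d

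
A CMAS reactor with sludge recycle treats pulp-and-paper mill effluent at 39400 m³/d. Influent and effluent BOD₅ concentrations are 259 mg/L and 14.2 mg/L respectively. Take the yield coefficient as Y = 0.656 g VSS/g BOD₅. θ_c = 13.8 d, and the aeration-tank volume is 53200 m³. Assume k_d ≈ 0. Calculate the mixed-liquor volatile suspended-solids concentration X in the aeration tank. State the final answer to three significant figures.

X ≈ 1640 mg/L

From V·X = Y·Q·(S₀ − S)·θ_c (decay neglected): X = 0.656 × 39400 × (259 − 14.2) × 13.8 / 53200 = 1641 mg/L.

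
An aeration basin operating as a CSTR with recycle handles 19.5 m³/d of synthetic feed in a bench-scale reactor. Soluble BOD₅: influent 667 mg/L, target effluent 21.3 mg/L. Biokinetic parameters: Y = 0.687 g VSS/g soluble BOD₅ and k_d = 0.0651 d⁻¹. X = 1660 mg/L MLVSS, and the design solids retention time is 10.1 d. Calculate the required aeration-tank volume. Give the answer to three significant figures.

V ≈ 31.8 m³

Steady-state biomass mass balance: V·X·(1 + k_d·θ_c) = Y·Q·(S₀ − S)·θ_c, so V = 0.687 × 19.5 × (667 − 21.3) × 10.1 / [1660 × (1 + 0.0651 × 10.1)] = 8.74×10^4 / 2751 = 31.75 m³.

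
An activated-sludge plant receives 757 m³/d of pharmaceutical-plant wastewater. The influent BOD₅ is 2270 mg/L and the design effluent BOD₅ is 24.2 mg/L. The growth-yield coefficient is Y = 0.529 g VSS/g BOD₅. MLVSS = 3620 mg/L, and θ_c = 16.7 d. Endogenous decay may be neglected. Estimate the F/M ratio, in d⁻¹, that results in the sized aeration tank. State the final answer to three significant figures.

F/M ≈ 0.114 d⁻¹

Biomass mass balance (decay neglected): V·X = Y·Q·(S₀ − S)·θ_c, so V = 0.529 × 757 × (2270 − 24.2) × 16.7 / 3620 = 4149 m³.
F/M = applied load / biomass = Q·S₀/(V·X) = 757 × 2270 / (4149 × 3620) = 0.1144 d⁻¹.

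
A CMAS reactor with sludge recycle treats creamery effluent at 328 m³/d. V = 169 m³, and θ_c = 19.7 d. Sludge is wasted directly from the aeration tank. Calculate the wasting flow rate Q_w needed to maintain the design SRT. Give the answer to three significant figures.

Wasting from the aeration tank: Q_w = V / θ_c = 169.0 / 19.7 = 8.579 m³/d.

Q_w ≈ 8.58 m³/d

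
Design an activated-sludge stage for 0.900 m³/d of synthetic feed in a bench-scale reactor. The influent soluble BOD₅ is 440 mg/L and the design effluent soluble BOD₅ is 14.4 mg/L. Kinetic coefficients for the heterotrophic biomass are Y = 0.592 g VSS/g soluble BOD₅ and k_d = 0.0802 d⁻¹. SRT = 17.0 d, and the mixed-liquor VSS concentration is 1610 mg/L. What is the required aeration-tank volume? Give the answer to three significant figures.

Rearranging the biomass balance for a CMAS with decay, V = Y·Q·ΔS·θ_c / [X·(1+k_d θ_c)] = 0.592 × 0.900 × (440 − 14.4) × 17.0 / [1610 × (1 + 0.0802 × 17.0)] = 3.85×10^3 / 3805 = 1.013 m³.

V ≈ 1.01 m³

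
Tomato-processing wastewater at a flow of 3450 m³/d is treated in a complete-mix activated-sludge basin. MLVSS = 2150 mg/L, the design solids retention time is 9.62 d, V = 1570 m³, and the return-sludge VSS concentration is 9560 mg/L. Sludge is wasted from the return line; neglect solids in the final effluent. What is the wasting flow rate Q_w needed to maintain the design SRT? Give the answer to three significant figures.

Q_w ≈ 36.7 m³/d

Q_w = (V·X)/(θ_c X_r) = 1570 × 2150 / (9.62 × 9560) = 36.70 m³/d.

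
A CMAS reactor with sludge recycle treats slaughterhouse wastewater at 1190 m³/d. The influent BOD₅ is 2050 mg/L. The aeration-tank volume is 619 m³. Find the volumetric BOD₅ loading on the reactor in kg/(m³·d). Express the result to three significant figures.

L_v ≈ 3.94 kg BOD₅/(m³·d)

L_v = Q S₀ / V = 1190 × 2050 × 10⁻³ / 619.0 = 3.941 kg/(m³·d).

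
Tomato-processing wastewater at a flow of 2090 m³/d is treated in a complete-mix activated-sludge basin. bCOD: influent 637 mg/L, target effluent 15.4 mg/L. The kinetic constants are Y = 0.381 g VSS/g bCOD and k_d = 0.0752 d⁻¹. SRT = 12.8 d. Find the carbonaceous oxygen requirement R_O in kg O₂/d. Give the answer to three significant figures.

R_O ≈ 941 kg O₂/d

Observed yield with endogenous decay: Y_obs = Y / (1 + k_d·θ_c) = 0.381 / (1 + 0.0752 × 12.8) = 0.381 / 1.963 = 0.1941 g VSS/g bCOD.
Substrate removed = Q·(S₀ − S) = 2090 m³/d × (637 − 15.4) g/m³ = 1.3×10^6 g/d = 1299 kg/d.
P_X = Y_obs·Q·(S₀ − S) = 0.1941 × 1299 = 252.2 kg VSS/d.
Carbonaceous O₂ demand = substrate oxidised − cell-mass equivalent = 1299 − 1.42 × 252.2 = 941.0 kg O₂/d.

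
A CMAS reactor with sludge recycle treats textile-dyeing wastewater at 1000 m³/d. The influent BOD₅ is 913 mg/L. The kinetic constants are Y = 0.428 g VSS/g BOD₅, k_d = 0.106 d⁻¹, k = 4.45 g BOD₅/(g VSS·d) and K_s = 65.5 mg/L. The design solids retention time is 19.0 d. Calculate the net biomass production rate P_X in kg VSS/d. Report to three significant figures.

P_X ≈ 129 kg VSS/d

For a completely mixed reactor with recycle the Lawrence–McCarty relation gives S = K_s·(1 + k_d·θ_c) / [θ_c·(Y·k − k_d) − 1] = 65.5 × (1 + 0.106 × 19.0) / [19.0 × (0.428 × 4.45 − 0.106) − 1] = 197.4 / 33.17 = 5.951 mg/L.
The observed yield is Y_obs = Y/(1 + k_d·θ_c) = 0.428 / (1 + 0.106 × 19.0) = 0.428 / 3.014 = 0.1420 g VSS per g BOD₅ removed.
Q·(S₀ − S) = 1000 × (913 − 5.95) × 10⁻³ = 907.0 kg/d removed.
Net biomass production P_X = Y_obs × Q·(S₀ − S) = 0.1420 × 907.0 = 128.8 kg VSS/d.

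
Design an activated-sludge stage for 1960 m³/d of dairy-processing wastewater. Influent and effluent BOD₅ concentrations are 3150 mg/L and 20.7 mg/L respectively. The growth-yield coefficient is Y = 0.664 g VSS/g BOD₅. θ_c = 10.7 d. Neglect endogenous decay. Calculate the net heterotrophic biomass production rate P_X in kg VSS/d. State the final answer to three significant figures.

Since k_d ≈ 0, Y_obs = Y = 0.664 g VSS/g BOD₅.
ΔS = 3150 − 20.7 = 3129 mg/L, so the substrate removal rate is 1960 × 3129/1000 = 6133 kg BOD₅/d.
P_X = Y_obs · Q(S₀ − S) = 0.6640 × 6133 = 4073 kg VSS/d.

P_X ≈ 4070 kg VSS/d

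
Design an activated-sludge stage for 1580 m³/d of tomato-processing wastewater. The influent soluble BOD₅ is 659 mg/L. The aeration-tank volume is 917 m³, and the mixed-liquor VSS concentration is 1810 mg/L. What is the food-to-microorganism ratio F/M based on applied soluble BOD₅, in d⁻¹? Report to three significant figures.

F/M = Q·S₀ / (V·X) = 1580 × 659 / (917.0 × 1810) = 0.6273 g soluble BOD₅·(g VSS·d)⁻¹.

F/M ≈ 0.627 d⁻¹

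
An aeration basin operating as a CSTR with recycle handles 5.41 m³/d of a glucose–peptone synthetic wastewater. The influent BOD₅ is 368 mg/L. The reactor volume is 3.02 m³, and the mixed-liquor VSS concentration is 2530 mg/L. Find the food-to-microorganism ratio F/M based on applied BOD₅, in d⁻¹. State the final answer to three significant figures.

F/M ≈ 0.261 d⁻¹

Food-to-microorganism ratio F/M = Q S₀ / (V X) = 5.41 × 368 / (3.020 × 2530) = 0.2606 d⁻¹.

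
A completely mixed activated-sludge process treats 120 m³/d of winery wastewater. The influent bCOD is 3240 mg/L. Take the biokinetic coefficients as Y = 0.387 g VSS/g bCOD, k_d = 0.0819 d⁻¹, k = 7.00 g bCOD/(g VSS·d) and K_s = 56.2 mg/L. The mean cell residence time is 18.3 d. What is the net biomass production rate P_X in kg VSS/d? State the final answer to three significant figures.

From the Monod/SRT balance for a CMAS, S = K_s·(1+k_d θ_c)/[θ_c·(Y k − k_d) − 1] = 56.2 × (1 + 0.0819 × 18.3) / [18.3 × (0.387 × 7.00 − 0.0819) − 1] = 140.4 / 47.08 = 2.983 mg/L.
Observed yield with endogenous decay: Y_obs = Y / (1 + k_d·θ_c) = 0.387 / (1 + 0.0819 × 18.3) = 0.387 / 2.499 = 0.1549 g VSS/g bCOD.
Substrate removed = Q·(S₀ − S) = 120 m³/d × (3240 − 2.98) g/m³ = 3.88×10^5 g/d = 388.4 kg/d.
P_X = Y_obs · Q(S₀ − S) = 0.1549 × 388.4 = 60.16 kg VSS/d.

P_X ≈ 60.2 kg VSS/d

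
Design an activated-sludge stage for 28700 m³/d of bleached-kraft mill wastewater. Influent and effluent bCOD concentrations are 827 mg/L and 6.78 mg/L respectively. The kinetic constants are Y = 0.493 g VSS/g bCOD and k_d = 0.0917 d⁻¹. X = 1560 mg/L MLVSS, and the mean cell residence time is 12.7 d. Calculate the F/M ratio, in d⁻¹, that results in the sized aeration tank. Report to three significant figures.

Steady-state biomass mass balance: V·X·(1 + k_d·θ_c) = Y·Q·(S₀ − S)·θ_c, so V = 0.493 × 28700 × (827 − 6.78) × 12.7 / [1560 × (1 + 0.0917 × 12.7)] = 1.47×10^8 / 3377 = 43648 m³.
F/M = Q·S₀ / (V·X) = 28700 × 827 / (43648 × 1560) = 0.3486 g bCOD·(g VSS·d)⁻¹.

F/M ≈ 0.349 d⁻¹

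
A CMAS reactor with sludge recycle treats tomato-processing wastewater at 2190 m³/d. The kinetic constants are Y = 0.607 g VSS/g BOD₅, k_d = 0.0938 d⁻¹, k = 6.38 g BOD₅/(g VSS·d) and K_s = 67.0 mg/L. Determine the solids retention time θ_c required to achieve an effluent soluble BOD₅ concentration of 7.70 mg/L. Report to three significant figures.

θ_c ≈ 3.27 d

Specific growth rate at S = 7.70 mg/L: μ = YkS/(K_s+S) = 0.607·6.38·7.70/(67.0+7.70) = 0.3992 d⁻¹.
1/θ_c = 0.3992 − 0.0938 = 0.3054 d⁻¹, so θ_c = 3.275 d.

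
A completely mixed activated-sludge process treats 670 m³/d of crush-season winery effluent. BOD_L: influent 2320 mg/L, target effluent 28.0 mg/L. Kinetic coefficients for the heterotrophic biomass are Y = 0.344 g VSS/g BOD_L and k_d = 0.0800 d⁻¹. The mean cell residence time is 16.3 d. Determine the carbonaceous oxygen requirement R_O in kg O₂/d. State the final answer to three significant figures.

The observed yield is Y_obs = Y/(1 + k_d·θ_c) = 0.344 / (1 + 0.0800 × 16.3) = 0.344 / 2.304 = 0.1493 g VSS per g BOD_L removed.
Mass of BOD_L removed per day: Q(S₀ − S) = 670 × 2292 g/m³ = 1536 kg/d.
Net sludge production P_X = 0.1493 × 1536 = 229.3 kg VSS/d.
R_O = Q·(S₀ − S) − 1.42·P_X = 1536 − 1.42 × 229.3 = 1210 kg O₂/d.

R_O ≈ 1210 kg O₂/d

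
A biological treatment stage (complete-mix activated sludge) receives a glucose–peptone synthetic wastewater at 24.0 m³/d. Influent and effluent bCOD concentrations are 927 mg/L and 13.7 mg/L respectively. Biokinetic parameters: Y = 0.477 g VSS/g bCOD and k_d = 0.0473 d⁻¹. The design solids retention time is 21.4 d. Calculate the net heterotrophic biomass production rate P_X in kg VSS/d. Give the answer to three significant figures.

P_X ≈ 5.20 kg VSS/d

The observed yield is Y_obs = Y/(1 + k_d·θ_c) = 0.477 / (1 + 0.0473 × 21.4) = 0.477 / 2.012 = 0.2371 g VSS per g bCOD removed.
ΔS = 927 − 13.7 = 913.3 mg/L, so the substrate removal rate is 24.0 × 913.3/1000 = 21.92 kg bCOD/d.
Net biomass production P_X = Y_obs × Q·(S₀ − S) = 0.2371 × 21.92 = 5.196 kg VSS/d.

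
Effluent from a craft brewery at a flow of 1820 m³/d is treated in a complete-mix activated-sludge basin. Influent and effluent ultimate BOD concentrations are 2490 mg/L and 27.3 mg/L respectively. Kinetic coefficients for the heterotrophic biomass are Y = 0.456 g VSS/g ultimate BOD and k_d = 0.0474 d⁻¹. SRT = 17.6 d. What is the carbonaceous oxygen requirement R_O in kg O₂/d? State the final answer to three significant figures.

R_O ≈ 2900 kg O₂/d

Observed yield with endogenous decay: Y_obs = Y / (1 + k_d·θ_c) = 0.456 / (1 + 0.0474 × 17.6) = 0.456 / 1.834 = 0.2486 g VSS/g ultimate BOD.
ΔS = 2490 − 27.3 = 2463 mg/L, so the substrate removal rate is 1820 × 2463/1000 = 4482 kg ultimate BOD/d.
Net sludge production P_X = 0.2486 × 4482 = 1114 kg VSS/d.
R_O = Q·(S₀ − S) − 1.42·P_X = 4482 − 1.42 × 1114 = 2900 kg O₂/d.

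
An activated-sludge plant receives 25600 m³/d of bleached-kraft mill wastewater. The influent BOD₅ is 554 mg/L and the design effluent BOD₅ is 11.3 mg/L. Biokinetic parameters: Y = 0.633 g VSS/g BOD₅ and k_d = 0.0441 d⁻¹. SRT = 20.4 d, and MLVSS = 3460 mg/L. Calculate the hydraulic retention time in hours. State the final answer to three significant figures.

Rearranging the biomass balance for a CMAS with decay, V = Y·Q·ΔS·θ_c / [X·(1+k_d θ_c)] = 0.633 × 25600 × (554 − 11.3) × 20.4 / [3460 × (1 + 0.0441 × 20.4)] = 1.79×10^8 / 6573 = 27295 m³.
τ = V/Q = 27295/25600 = 1.066 d, or 25.59 h.

τ ≈ 25.6 h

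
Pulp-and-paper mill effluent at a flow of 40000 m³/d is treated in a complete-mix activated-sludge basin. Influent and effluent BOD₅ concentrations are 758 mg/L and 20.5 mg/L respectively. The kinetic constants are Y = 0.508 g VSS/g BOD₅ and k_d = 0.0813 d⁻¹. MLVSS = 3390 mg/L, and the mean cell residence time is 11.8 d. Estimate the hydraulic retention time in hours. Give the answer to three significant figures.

Rearranging the biomass balance for a CMAS with decay, V = Y·Q·ΔS·θ_c / [X·(1+k_d θ_c)] = 0.508 × 40000 × (758 − 20.5) × 11.8 / [3390 × (1 + 0.0813 × 11.8)] = 1.77×10^8 / 6642 = 26623 m³.
HRT = V/Q = 26623 m³ / 40000 m³·d⁻¹ = 0.6656 d × 24 = 15.97 h.

τ ≈ 16.0 h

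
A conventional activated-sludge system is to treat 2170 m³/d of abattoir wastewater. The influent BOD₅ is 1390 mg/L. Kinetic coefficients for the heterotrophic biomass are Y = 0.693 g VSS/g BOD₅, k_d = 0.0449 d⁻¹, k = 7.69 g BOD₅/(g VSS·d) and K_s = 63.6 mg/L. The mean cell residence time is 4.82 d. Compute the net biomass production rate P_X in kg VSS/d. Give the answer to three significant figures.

P_X ≈ 1710 kg VSS/d

For a completely mixed reactor with recycle the Lawrence–McCarty relation gives S = K_s·(1 + k_d·θ_c) / [θ_c·(Y·k − k_d) − 1] = 63.6 × (1 + 0.0449 × 4.82) / [4.82 × (0.693 × 7.69 − 0.0449) − 1] = 77.36 / 24.47 = 3.162 mg/L.
Y_obs = Y / (1 + k_d θ_c) = 0.693 / (1 + 0.0449 × 4.82) = 0.693 / 1.216 = 0.5697.
Q·(S₀ − S) = 2170 × (1390 − 3.16) × 10⁻³ = 3009 kg/d removed.
Net biomass production P_X = Y_obs × Q·(S₀ − S) = 0.5697 × 3009 = 1714 kg VSS/d.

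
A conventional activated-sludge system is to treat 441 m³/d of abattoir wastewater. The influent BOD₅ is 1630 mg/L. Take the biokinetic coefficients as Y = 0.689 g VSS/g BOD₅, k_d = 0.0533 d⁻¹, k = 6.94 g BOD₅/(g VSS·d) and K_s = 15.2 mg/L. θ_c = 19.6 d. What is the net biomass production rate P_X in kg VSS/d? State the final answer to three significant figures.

P_X ≈ 242 kg VSS/d

From the Monod/SRT balance for a CMAS, S = K_s·(1+k_d θ_c)/[θ_c·(Y k − k_d) − 1] = 15.2 × (1 + 0.0533 × 19.6) / [19.6 × (0.689 × 6.94 − 0.0533) − 1] = 31.08 / 91.68 = 0.3390 mg/L.
Correct the yield for decay: Y_obs = Y/(1 + k_d θ_c) = 0.689 / (1 + 0.0533 × 19.6) = 0.689 / 2.045 = 0.3370.
Mass of BOD₅ removed per day: Q(S₀ − S) = 441 × 1630 g/m³ = 718.7 kg/d.
P_X = Y_obs · Q(S₀ − S) = 0.3370 × 718.7 = 242.2 kg VSS/d.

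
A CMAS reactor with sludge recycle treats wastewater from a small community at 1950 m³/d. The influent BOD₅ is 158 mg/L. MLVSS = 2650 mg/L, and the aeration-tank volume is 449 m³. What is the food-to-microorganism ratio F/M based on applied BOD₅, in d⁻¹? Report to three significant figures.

F/M ≈ 0.259 d⁻¹

Food-to-microorganism ratio F/M = Q S₀ / (V X) = 1950 × 158 / (449.0 × 2650) = 0.2589 d⁻¹.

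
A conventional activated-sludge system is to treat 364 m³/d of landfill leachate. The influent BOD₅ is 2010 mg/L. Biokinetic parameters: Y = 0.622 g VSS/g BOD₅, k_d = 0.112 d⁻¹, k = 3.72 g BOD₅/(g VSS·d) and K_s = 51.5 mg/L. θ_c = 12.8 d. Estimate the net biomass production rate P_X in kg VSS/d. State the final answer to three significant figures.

Effluent substrate depends only on kinetics and SRT: S = K_s(1 + k_d θ_c) / [θ_c(Yk − k_d) − 1] = 51.5 × (1 + 0.112 × 12.8) / [12.8 × (0.622 × 3.72 − 0.112) − 1] = 125.3 / 27.18 = 4.611 mg/L.
Correct the yield for decay: Y_obs = Y/(1 + k_d θ_c) = 0.622 / (1 + 0.112 × 12.8) = 0.622 / 2.434 = 0.2556.
ΔS = 2010 − 4.61 = 2005 mg/L, so the substrate removal rate is 364 × 2005/1000 = 730.0 kg BOD₅/d.
P_X = Y_obs · Q(S₀ − S) = 0.2556 × 730.0 = 186.6 kg VSS/d.

P_X ≈ 187 kg VSS/d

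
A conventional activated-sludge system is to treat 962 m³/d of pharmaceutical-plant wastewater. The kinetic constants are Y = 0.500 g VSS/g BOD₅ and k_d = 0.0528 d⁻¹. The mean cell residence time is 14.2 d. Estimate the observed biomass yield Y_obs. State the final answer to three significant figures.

Observed yield with endogenous decay: Y_obs = Y / (1 + k_d·θ_c) = 0.500 / (1 + 0.0528 × 14.2) = 0.500 / 1.750 = 0.2858 g VSS/g BOD₅.

Y_obs ≈ 0.286 g VSS/g BOD₅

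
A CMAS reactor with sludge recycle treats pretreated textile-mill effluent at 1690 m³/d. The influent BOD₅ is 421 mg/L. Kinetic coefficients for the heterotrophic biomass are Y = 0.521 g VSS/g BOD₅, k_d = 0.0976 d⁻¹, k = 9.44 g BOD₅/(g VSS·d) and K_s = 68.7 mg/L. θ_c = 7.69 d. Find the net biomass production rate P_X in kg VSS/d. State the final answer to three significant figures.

P_X ≈ 210 kg VSS/d

Effluent substrate depends only on kinetics and SRT: S = K_s(1 + k_d θ_c) / [θ_c(Yk − k_d) − 1] = 68.7 × (1 + 0.0976 × 7.69) / [7.69 × (0.521 × 9.44 − 0.0976) − 1] = 120.3 / 36.07 = 3.334 mg/L.
The observed yield is Y_obs = Y/(1 + k_d·θ_c) = 0.521 / (1 + 0.0976 × 7.69) = 0.521 / 1.751 = 0.2976 g VSS per g BOD₅ removed.
Substrate removed = Q·(S₀ − S) = 1690 m³/d × (421 − 3.33) g/m³ = 7.06×10^5 g/d = 705.9 kg/d.
Biomass produced: P_X = Y_obs·Q·ΔS = 0.2976 × 705.9 ≈ 210.1 kg VSS/d.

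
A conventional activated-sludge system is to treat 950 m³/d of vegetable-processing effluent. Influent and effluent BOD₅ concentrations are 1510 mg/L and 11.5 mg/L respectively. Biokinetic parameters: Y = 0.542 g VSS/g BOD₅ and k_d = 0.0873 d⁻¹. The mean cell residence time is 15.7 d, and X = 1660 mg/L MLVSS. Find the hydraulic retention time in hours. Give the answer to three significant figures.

Rearranging the biomass balance for a CMAS with decay, V = Y·Q·ΔS·θ_c / [X·(1+k_d θ_c)] = 0.542 × 950 × (1510 − 11.5) × 15.7 / [1660 × (1 + 0.0873 × 15.7)] = 1.21×10^7 / 3935 = 3078 m³.
HRT = V/Q = 3078 m³ / 950 m³·d⁻¹ = 3.240 d × 24 = 77.77 h.

τ ≈ 77.8 h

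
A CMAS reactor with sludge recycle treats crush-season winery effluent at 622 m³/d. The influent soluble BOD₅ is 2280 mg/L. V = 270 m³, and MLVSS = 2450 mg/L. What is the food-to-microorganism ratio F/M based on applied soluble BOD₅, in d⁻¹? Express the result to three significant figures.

F/M = Q·S₀ / (V·X) = 622 × 2280 / (270.0 × 2450) = 2.144 g soluble BOD₅·(g VSS·d)⁻¹.

F/M ≈ 2.14 d⁻¹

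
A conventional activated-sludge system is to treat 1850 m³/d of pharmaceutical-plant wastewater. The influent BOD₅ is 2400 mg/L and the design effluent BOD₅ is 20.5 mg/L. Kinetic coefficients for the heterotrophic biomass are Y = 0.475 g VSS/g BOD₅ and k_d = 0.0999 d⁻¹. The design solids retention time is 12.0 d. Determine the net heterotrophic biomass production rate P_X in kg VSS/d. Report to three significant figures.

Y_obs = Y / (1 + k_d θ_c) = 0.475 / (1 + 0.0999 × 12.0) = 0.475 / 2.199 = 0.2160.
Mass of BOD₅ removed per day: Q(S₀ − S) = 1850 × 2380 g/m³ = 4402 kg/d.
Biomass produced: P_X = Y_obs·Q·ΔS = 0.2160 × 4402 ≈ 951.0 kg VSS/d.

P_X ≈ 951 kg VSS/d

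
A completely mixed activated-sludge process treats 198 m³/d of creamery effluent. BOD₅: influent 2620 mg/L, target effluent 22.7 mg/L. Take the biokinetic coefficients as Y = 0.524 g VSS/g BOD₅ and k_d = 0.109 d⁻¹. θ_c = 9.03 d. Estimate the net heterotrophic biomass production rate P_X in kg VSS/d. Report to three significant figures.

Y_obs = Y / (1 + k_d θ_c) = 0.524 / (1 + 0.109 × 9.03) = 0.524 / 1.984 = 0.2641.
Q·(S₀ − S) = 198 × (2620 − 22.7) × 10⁻³ = 514.3 kg/d removed.
Biomass produced: P_X = Y_obs·Q·ΔS = 0.2641 × 514.3 ≈ 135.8 kg VSS/d.

P_X ≈ 136 kg VSS/d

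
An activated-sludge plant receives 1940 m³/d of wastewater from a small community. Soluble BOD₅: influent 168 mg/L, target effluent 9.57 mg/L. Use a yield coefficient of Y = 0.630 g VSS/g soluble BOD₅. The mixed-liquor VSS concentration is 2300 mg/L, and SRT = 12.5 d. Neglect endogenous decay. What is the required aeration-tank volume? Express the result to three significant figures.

With k_d = 0 the design equation reduces to V = Y Q (S₀−S) θ_c / X = 0.630 × 1940 × (168 − 9.57) × 12.5 / 2300 = 1052 m³.

V ≈ 1050 m³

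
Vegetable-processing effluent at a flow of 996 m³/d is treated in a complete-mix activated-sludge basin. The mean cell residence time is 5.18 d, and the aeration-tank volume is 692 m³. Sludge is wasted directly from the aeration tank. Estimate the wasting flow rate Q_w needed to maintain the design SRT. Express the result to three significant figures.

Wasting from the aeration tank: Q_w = V / θ_c = 692.0 / 5.18 = 133.6 m³/d.

Q_w ≈ 134 m³/d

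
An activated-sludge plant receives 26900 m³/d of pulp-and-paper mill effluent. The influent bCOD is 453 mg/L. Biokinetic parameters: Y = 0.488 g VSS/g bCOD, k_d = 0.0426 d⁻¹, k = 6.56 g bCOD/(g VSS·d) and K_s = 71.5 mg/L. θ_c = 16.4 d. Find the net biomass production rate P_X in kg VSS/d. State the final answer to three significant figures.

P_X ≈ 3480 kg VSS/d

For a completely mixed reactor with recycle the Lawrence–McCarty relation gives S = K_s·(1 + k_d·θ_c) / [θ_c·(Y·k − k_d) − 1] = 71.5 × (1 + 0.0426 × 16.4) / [16.4 × (0.488 × 6.56 − 0.0426) − 1] = 121.5 / 50.80 = 2.391 mg/L.
Observed yield with endogenous decay: Y_obs = Y / (1 + k_d·θ_c) = 0.488 / (1 + 0.0426 × 16.4) = 0.488 / 1.699 = 0.2873 g VSS/g bCOD.
Q·(S₀ − S) = 26900 × (453 − 2.39) × 10⁻³ = 12121 kg/d removed.
So the net sludge growth is P_X = 0.2873 × 12121 = 3482 kg VSS/d.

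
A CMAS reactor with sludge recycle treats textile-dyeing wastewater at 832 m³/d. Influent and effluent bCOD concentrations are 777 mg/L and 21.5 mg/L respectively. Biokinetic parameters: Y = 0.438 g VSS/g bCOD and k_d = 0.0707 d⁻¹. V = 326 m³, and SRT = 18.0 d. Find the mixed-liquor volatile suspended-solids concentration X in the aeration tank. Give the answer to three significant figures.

X ≈ 6690 mg/L

From V·X·(1 + k_d·θ_c) = Y·Q·(S₀ − S)·θ_c: X = 0.438 × 832 × (777 − 21.5) × 18.0 / [326 × (1 + 0.0707 × 18.0)] = 6689 mg/L.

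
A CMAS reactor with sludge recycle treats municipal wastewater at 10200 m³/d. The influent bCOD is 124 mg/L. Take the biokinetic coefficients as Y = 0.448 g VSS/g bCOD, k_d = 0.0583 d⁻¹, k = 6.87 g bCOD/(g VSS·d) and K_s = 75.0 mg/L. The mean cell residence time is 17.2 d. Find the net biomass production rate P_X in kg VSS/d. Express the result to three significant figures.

P_X ≈ 276 kg VSS/d

From the Monod/SRT balance for a CMAS, S = K_s·(1+k_d θ_c)/[θ_c·(Y k − k_d) − 1] = 75.0 × (1 + 0.0583 × 17.2) / [17.2 × (0.448 × 6.87 − 0.0583) − 1] = 150.2 / 50.93 = 2.949 mg/L.
Correct the yield for decay: Y_obs = Y/(1 + k_d θ_c) = 0.448 / (1 + 0.0583 × 17.2) = 0.448 / 2.003 = 0.2237.
ΔS = 124 − 2.95 = 121.0 mg/L, so the substrate removal rate is 10200 × 121.0/1000 = 1235 kg bCOD/d.
Net biomass production P_X = Y_obs × Q·(S₀ − S) = 0.2237 × 1235 = 276.2 kg VSS/d.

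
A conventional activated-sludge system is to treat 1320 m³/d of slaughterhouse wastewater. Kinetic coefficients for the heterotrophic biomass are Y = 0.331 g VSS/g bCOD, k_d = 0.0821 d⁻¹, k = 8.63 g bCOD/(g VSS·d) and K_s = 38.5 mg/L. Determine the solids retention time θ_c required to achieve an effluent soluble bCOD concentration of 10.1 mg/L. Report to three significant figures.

From 1/θ_c = Y·k·S/(K_s + S) − k_d: Y·k·S/(K_s+S) = 0.331 × 8.63 × 10.1 / (38.5 + 10.1) = 0.5936 d⁻¹.
θ_c = 1/(μ − k_d) = 1/(0.5936 − 0.0821) = 1/0.5115 = 1.955 d.

θ_c ≈ 1.95 d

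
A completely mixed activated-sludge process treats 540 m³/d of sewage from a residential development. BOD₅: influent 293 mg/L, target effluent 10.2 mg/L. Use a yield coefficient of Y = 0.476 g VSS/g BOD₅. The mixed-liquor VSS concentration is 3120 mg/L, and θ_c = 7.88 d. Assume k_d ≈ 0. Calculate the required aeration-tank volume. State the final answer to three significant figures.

With k_d = 0 the design equation reduces to V = Y Q (S₀−S) θ_c / X = 0.476 × 540 × (293 − 10.2) × 7.88 / 3120 = 183.6 m³.

V ≈ 184 m³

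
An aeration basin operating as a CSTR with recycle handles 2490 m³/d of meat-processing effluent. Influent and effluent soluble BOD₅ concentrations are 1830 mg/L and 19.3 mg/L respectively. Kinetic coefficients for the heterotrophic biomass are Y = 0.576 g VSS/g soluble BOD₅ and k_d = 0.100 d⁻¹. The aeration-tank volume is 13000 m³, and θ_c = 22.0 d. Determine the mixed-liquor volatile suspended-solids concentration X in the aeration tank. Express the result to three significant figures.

X ≈ 1370 mg/L

From V·X·(1 + k_d·θ_c) = Y·Q·(S₀ − S)·θ_c: X = 0.576 × 2490 × (1830 − 19.3) × 22.0 / [13000 × (1 + 0.100 × 22.0)] = 1373 mg/L.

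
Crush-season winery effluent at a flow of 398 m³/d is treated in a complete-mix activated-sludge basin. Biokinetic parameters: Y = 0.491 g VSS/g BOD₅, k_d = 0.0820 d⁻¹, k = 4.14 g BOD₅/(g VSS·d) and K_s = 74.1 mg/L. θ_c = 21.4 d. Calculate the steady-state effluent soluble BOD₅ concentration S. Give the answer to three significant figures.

S ≈ 5.01 mg/L

For a completely mixed reactor with recycle the Lawrence–McCarty relation gives S = K_s·(1 + k_d·θ_c) / [θ_c·(Y·k − k_d) − 1] = 74.1 × (1 + 0.0820 × 21.4) / [21.4 × (0.491 × 4.14 − 0.0820) − 1] = 204.1 / 40.75 = 5.010 mg/L.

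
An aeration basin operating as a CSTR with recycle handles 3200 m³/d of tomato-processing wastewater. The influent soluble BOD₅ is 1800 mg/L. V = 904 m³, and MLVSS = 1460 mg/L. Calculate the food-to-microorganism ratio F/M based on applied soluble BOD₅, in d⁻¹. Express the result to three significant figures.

F/M ≈ 4.36 d⁻¹

F/M = Q·S₀ / (V·X) = 3200 × 1800 / (904.0 × 1460) = 4.364 g soluble BOD₅·(g VSS·d)⁻¹.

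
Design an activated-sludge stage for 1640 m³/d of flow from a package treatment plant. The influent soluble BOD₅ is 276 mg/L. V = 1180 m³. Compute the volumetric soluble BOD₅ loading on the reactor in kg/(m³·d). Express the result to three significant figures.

Volumetric loading L_v = Q·S₀ / V = 1640 × 276 g/m³ / 1180 m³ = 383.6 g/(m³·d) = 0.3836 kg soluble BOD₅/(m³·d).

L_v ≈ 0.384 kg soluble BOD₅/(m³·d)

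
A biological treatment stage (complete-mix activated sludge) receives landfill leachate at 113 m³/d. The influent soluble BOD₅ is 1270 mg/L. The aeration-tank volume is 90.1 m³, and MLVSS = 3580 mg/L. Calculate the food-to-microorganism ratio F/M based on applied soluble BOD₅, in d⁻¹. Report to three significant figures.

Food-to-microorganism ratio F/M = Q S₀ / (V X) = 113 × 1270 / (90.10 × 3580) = 0.4449 d⁻¹.

F/M ≈ 0.445 d⁻¹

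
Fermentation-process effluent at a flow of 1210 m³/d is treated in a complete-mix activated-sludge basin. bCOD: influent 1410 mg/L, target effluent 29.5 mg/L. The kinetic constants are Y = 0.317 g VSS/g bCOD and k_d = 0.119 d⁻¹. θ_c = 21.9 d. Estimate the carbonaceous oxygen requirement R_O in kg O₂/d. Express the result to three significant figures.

R_O ≈ 1460 kg O₂/d

Y_obs = Y / (1 + k_d θ_c) = 0.317 / (1 + 0.119 × 21.9) = 0.317 / 3.606 = 0.08791.
Substrate removed = Q·(S₀ − S) = 1210 m³/d × (1410 − 29.5) g/m³ = 1.67×10^6 g/d = 1670 kg/d.
Biomass synthesised: P_X = Y_obs × 1670 = 146.8 kg VSS/d.
R_O = Q·ΔS − 1.42 P_X = 1670 − 208.5 = 1462 kg O₂/d.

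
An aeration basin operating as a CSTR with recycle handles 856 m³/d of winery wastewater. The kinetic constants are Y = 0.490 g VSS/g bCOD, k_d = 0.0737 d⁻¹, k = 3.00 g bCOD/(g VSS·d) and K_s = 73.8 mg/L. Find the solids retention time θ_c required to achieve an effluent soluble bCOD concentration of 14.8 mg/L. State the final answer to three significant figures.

From 1/θ_c = Y·k·S/(K_s + S) − k_d: Y·k·S/(K_s+S) = 0.490 × 3.00 × 14.8 / (73.8 + 14.8) = 0.2456 d⁻¹.
1/θ_c = 0.2456 − 0.0737 = 0.1719 d⁻¹, so θ_c = 5.819 d.

θ_c ≈ 5.82 d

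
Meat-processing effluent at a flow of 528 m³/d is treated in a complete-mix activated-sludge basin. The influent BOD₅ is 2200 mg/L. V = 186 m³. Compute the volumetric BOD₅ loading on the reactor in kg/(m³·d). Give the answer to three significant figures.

Volumetric loading L_v = Q·S₀ / V = 528 × 2200 g/m³ / 186.0 m³ = 6245 g/(m³·d) = 6.245 kg BOD₅/(m³·d).

L_v ≈ 6.25 kg BOD₅/(m³·d)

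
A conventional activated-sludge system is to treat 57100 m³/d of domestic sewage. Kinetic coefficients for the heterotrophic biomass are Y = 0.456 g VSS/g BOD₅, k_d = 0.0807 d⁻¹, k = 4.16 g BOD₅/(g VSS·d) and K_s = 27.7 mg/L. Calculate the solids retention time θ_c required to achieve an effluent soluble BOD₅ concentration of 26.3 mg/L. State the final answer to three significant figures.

θ_c ≈ 1.19 d

From 1/θ_c = Y·k·S/(K_s + S) − k_d: Y·k·S/(K_s+S) = 0.456 × 4.16 × 26.3 / (27.7 + 26.3) = 0.9239 d⁻¹.
1/θ_c = 0.9239 − 0.0807 = 0.8432 d⁻¹, so θ_c = 1.186 d.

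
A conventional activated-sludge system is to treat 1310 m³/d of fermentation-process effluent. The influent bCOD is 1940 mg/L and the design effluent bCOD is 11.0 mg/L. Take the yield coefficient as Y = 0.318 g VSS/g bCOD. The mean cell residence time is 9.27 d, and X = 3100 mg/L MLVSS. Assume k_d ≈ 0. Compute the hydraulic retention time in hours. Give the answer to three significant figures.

Biomass mass balance (decay neglected): V·X = Y·Q·(S₀ − S)·θ_c, so V = 0.318 × 1310 × (1940 − 11.0) × 9.27 / 3100 = 2403 m³.
τ = V/Q = 2403/1310 = 1.834 d, or 44.02 h.

τ ≈ 44.0 h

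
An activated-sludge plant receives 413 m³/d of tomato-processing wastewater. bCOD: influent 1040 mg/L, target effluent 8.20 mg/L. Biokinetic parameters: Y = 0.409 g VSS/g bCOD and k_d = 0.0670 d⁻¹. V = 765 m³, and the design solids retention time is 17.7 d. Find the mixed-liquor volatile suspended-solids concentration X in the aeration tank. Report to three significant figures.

Solving the biomass balance for X: X = Y Q (S₀−S) θ_c / [V (1+k_d θ_c)] = 0.409 × 413 × (1040 − 8.20) × 17.7 / [765 × (1 + 0.0670 × 17.7)] = 1845 mg/L.

X ≈ 1840 mg/L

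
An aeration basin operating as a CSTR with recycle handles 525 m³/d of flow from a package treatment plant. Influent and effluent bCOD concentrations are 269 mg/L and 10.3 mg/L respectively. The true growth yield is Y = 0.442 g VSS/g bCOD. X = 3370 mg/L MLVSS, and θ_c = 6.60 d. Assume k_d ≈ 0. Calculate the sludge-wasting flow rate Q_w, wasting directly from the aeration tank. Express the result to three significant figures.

Q_w ≈ 17.8 m³/d

Biomass mass balance (decay neglected): V·X = Y·Q·(S₀ − S)·θ_c, so V = 0.442 × 525 × (269 − 10.3) × 6.60 / 3370 = 117.6 m³.
With mixed-liquor wasting, θ_c = V/Q_w, so Q_w = V/θ_c = 117.6/6.60 = 17.81 m³/d.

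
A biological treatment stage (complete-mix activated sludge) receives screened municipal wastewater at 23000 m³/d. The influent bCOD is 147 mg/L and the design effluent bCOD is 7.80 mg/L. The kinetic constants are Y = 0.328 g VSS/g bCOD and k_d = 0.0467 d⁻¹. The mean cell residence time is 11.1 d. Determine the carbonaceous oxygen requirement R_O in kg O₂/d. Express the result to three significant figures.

Observed yield with endogenous decay: Y_obs = Y / (1 + k_d·θ_c) = 0.328 / (1 + 0.0467 × 11.1) = 0.328 / 1.518 = 0.2160 g VSS/g bCOD.
Substrate removed = Q·(S₀ − S) = 23000 m³/d × (147 − 7.80) g/m³ = 3.2×10^6 g/d = 3202 kg/d.
Biomass synthesised: P_X = Y_obs × 3202 = 691.6 kg VSS/d.
Carbonaceous O₂ demand = substrate oxidised − cell-mass equivalent = 3202 − 1.42 × 691.6 = 2220 kg O₂/d.

R_O ≈ 2220 kg O₂/d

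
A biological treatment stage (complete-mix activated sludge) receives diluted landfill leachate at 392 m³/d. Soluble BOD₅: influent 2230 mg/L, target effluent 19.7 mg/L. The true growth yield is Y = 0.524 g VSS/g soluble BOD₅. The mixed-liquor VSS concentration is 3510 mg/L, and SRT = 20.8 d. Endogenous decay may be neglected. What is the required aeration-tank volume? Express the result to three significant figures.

Biomass mass balance (decay neglected): V·X = Y·Q·(S₀ − S)·θ_c, so V = 0.524 × 392 × (2230 − 19.7) × 20.8 / 3510 = 2690 m³.

V ≈ 2690 m³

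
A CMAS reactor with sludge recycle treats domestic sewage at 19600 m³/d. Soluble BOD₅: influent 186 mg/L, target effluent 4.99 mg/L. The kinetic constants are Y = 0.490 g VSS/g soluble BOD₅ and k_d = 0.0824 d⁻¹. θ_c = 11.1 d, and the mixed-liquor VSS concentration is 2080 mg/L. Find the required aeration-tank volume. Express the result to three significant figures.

From the SRT design equation V = Y Q (S₀−S) θ_c / [X (1 + k_d θ_c)] = 0.490 × 19600 × (186 − 4.99) × 11.1 / [2080 × (1 + 0.0824 × 11.1)] = 1.93×10^7 / 3982 = 4845 m³.

V ≈ 4850 m³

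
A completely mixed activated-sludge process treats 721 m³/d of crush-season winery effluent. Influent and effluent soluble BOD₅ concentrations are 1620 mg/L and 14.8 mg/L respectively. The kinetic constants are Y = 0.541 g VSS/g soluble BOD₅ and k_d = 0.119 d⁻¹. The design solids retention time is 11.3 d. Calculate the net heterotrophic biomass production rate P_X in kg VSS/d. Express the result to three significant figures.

Observed yield with endogenous decay: Y_obs = Y / (1 + k_d·θ_c) = 0.541 / (1 + 0.119 × 11.3) = 0.541 / 2.345 = 0.2307 g VSS/g soluble BOD₅.
Mass of soluble BOD₅ removed per day: Q(S₀ − S) = 721 × 1605 g/m³ = 1157 kg/d.
Biomass produced: P_X = Y_obs·Q·ΔS = 0.2307 × 1157 ≈ 267.0 kg VSS/d.

P_X ≈ 267 kg VSS/d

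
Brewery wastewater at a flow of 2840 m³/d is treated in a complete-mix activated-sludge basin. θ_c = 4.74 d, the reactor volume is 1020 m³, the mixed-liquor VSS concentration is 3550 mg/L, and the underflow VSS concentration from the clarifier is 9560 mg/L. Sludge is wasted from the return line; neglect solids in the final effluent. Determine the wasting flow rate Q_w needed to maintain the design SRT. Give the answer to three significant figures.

θ_c = V·X/(Q_w·X_r) when wasting from the recycle, so Q_w = V·X/(θ_c·X_r) = 1020 × 3550 / (4.74 × 9560) = 79.91 m³/d.

Q_w ≈ 79.9 m³/d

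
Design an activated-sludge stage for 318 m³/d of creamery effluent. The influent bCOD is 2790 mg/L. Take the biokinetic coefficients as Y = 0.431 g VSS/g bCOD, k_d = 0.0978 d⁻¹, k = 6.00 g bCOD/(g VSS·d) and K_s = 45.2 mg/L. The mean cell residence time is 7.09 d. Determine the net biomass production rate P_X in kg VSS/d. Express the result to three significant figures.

P_X ≈ 225 kg VSS/d

For a completely mixed reactor with recycle the Lawrence–McCarty relation gives S = K_s·(1 + k_d·θ_c) / [θ_c·(Y·k − k_d) − 1] = 45.2 × (1 + 0.0978 × 7.09) / [7.09 × (0.431 × 6.00 − 0.0978) − 1] = 76.54 / 16.64 = 4.599 mg/L.
Observed yield with endogenous decay: Y_obs = Y / (1 + k_d·θ_c) = 0.431 / (1 + 0.0978 × 7.09) = 0.431 / 1.693 = 0.2545 g VSS/g bCOD.
Mass of bCOD removed per day: Q(S₀ − S) = 318 × 2785 g/m³ = 885.8 kg/d.
Biomass produced: P_X = Y_obs·Q·ΔS = 0.2545 × 885.8 ≈ 225.4 kg VSS/d.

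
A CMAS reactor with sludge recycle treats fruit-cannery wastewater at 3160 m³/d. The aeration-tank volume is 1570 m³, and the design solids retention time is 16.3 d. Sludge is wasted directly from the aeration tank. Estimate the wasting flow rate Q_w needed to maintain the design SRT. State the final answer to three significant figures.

Q_w ≈ 96.3 m³/d

For wasting at MLVSS concentration, Q_w = V/θ_c = 1570/16.3 = 96.32 m³/d.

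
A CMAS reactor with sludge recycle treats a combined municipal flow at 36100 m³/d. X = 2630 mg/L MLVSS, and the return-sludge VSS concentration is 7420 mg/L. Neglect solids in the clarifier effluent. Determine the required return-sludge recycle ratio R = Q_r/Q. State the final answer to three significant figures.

R ≈ 0.549

R = Q_r/Q = X/(X_r − X) = 2630 / (7420 − 2630) = 0.5491.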